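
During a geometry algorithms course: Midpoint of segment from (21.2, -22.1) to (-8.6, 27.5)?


M = ((21.2+(-8.6))/2, ((-22.1)+27.5)/2)
= (6.3, 2.7)

(6.3, 2.7)


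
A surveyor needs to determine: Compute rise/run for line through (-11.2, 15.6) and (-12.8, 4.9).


slope = (y2-y1)/(x2-x1) = (4.9-15.6)/((-12.8)-(-11.2)) = (-10.7)/(-1.6) = 6.6875

6.6875


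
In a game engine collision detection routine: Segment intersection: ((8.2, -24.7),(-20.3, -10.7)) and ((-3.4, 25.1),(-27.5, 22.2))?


Cross products: d1=1233.82, d2=813.77, d3=-1256.9, d4=-836.85
d1*d2 < 0 and d3*d4 < 0? no

No, they don't intersect


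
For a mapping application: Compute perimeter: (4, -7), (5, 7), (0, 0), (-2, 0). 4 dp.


Sides: (4, -7)->(5, 7): sqrt(197) = 14.035669, (5, 7)->(0, 0): sqrt(74) = 8.602325, (0, 0)->(-2, 0): sqrt(4) = 2, (-2, 0)->(4, -7): sqrt(85) = 9.219544
Sum = 33.857538
Perimeter = 33.8575

33.8575


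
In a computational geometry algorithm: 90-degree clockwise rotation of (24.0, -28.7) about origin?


90° CW: (x,y) -> (y, -x)
(24,-28.7) -> (-28.7, -24)

(-28.7, -24)


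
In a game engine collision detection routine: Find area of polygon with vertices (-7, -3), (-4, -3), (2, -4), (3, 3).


Shoelace sum: ((-7)*(-3) - (-4)*(-3)) + ((-4)*(-4) - 2*(-3)) + (2*3 - 3*(-4)) + (3*(-3) - (-7)*3)
= 61
Area = |61|/2 = 30.5

30.5


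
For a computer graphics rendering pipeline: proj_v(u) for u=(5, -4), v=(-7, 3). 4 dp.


u.v = -47, |v| = sqrt(58) = 7.6158
Scalar projection = u.v / |v| = -47 / sqrt(58) = -6.1714

-6.1714


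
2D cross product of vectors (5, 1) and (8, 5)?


u x v = u_x*v_y - u_y*v_x = 5*5 - 1*8
= 25 - 8 = 17

17


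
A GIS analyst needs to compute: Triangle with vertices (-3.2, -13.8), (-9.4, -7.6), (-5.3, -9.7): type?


Side lengths squared: AB^2=76.88, BC^2=21.22, CA^2=21.22
Sorted: [21.22, 21.22, 76.88]
By sides: Isosceles, By angles: Obtuse

Isosceles, Obtuse


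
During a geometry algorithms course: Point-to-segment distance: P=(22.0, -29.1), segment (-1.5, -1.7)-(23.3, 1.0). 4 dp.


Project P onto AB: t = 0.8176 (clamped to [0,1])
Closest point on segment: (18.7766, 0.5075)
Distance: 29.7825

29.7825


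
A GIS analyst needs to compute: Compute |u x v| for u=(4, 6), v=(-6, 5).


|u x v| = |4*5 - 6*(-6)|
= |20 - (-36)| = 56

56


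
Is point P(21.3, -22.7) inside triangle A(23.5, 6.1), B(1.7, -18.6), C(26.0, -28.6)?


Cross products: AB x AP = 573.5, BC x BP = 96.37, CA x CP = 148.34
All same sign? yes

Yes, inside


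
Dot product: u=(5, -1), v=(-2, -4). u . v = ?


u . v = u_x*v_x + u_y*v_y = 5*(-2) + (-1)*(-4)
= (-10) + 4 = -6

-6


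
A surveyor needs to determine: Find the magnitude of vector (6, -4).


|u| = sqrt(6^2 + (-4)^2) = sqrt(52) = 7.2111

7.2111


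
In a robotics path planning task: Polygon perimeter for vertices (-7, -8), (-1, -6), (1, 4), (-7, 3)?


Sides: (-7, -8)->(-1, -6): sqrt(40) = 6.324555, (-1, -6)->(1, 4): sqrt(104) = 10.198039, (1, 4)->(-7, 3): sqrt(65) = 8.062258, (-7, 3)->(-7, -8): sqrt(121) = 11
Sum = 35.584852
Perimeter = 35.5849

35.5849


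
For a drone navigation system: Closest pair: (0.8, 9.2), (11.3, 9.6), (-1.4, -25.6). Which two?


d(P0,P1) = 10.5076, d(P0,P2) = 34.8695, d(P1,P2) = 37.421
Closest: P0 and P1

Closest pair: (0.8, 9.2) and (11.3, 9.6), distance = 10.5076


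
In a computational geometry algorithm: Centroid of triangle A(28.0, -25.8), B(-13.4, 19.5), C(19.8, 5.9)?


Centroid = ((x_A+x_B+x_C)/3, (y_A+y_B+y_C)/3)
= ((28+(-13.4)+19.8)/3, ((-25.8)+19.5+5.9)/3)
= (11.4667, -0.1333)

(11.4667, -0.1333)


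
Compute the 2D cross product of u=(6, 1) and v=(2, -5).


u x v = u_x*v_y - u_y*v_x = 6*(-5) - 1*2
= (-30) - 2 = -32

-32


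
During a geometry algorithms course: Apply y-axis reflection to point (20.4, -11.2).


Reflection over y-axis: (x,y) -> (-x,y)
(20.4, -11.2) -> (-20.4, -11.2)

(-20.4, -11.2)


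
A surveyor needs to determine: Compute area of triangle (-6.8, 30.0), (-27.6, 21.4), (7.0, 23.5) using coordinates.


Area = |x_A(y_B-y_C) + x_B(y_C-y_A) + x_C(y_A-y_B)|/2
= |14.28 + 179.4 + 60.2|/2
= 253.88/2 = 126.94

126.94


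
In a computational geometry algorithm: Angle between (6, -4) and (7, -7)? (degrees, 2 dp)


u.v = 70, |u| = sqrt(52) = 7.2111, |v| = sqrt(98) = 9.8995
cos(theta) = u.v/(|u||v|) = 70/sqrt(5096) = 0.980581
theta = acos(0.980581) = 11.31 degrees

11.31 degrees


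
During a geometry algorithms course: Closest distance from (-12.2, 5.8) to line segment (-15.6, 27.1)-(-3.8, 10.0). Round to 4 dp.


Project P onto AB: t = 0.9368 (clamped to [0,1])
Closest point on segment: (-4.5463, 11.0815)
Distance: 9.2991

9.2991


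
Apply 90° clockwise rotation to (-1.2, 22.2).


90° CW: (x,y) -> (y, -x)
(-1.2,22.2) -> (22.2, 1.2)

(22.2, 1.2)


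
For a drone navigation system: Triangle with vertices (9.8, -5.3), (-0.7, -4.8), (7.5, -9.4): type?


Side lengths squared: AB^2=110.5, BC^2=88.4, CA^2=22.1
Sorted: [22.1, 88.4, 110.5]
By sides: Scalene, By angles: Right

Scalene, Right


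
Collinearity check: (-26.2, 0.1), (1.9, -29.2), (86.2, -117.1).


Cross product: (1.9-(-26.2))*((-117.1)-0.1) - ((-29.2)-0.1)*(86.2-(-26.2))
= 0

Yes, collinear


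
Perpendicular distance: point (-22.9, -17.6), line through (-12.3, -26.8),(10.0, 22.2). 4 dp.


|cross product| = 724.56
|line direction| = sqrt(2898.29) = 53.8358
Distance = 724.56/sqrt(2898.29) = 13.4587

13.4587


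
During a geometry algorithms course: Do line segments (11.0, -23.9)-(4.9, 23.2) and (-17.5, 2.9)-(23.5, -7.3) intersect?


Cross products: d1=-808.1, d2=1060.78, d3=1178.87, d4=-690.01
d1*d2 < 0 and d3*d4 < 0? yes

Yes, they intersect


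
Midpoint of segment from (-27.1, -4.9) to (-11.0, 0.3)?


M = (((-27.1)+(-11))/2, ((-4.9)+0.3)/2)
= (-19.05, -2.3)

(-19.05, -2.3)


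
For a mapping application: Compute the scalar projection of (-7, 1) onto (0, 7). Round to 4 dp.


u.v = 7, |v| = sqrt(49) = 7
Scalar projection = u.v / |v| = 7 / sqrt(49) = 1

1


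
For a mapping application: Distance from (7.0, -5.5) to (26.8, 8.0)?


dx=19.8, dy=13.5
d^2 = 19.8^2 + 13.5^2 = 574.29
d = sqrt(574.29) = 23.9643

23.9643


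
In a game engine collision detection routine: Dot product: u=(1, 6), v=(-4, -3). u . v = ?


u . v = u_x*v_x + u_y*v_y = 1*(-4) + 6*(-3)
= (-4) + (-18) = -22

-22


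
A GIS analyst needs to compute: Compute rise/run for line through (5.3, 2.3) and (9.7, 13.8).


slope = (y2-y1)/(x2-x1) = (13.8-2.3)/(9.7-5.3) = 11.5/4.4 = 2.6136

2.6136


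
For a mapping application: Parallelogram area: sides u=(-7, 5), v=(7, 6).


|u x v| = |(-7)*6 - 5*7|
= |(-42) - 35| = 77

77


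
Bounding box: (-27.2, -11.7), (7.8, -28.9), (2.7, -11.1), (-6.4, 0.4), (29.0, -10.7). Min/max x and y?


x range: [-27.2, 29]
y range: [-28.9, 0.4]
Bounding box: (-27.2,-28.9) to (29,0.4)

(-27.2,-28.9) to (29,0.4)


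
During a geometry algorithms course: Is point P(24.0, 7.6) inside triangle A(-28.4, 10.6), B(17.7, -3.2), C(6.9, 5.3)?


Cross products: AB x AP = 584.82, BC x BP = -170.19, CA x CP = -171.82
All same sign? no

No, outside


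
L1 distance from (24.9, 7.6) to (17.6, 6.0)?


|24.9-17.6| + |7.6-6| = 7.3 + 1.6 = 8.9

8.9


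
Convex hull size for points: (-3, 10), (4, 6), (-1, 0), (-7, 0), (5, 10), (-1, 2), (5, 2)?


Convex hull vertices (CCW): (-7, 0), (-1, 0), (5, 2), (5, 10), (-3, 10)
Count = 5

5


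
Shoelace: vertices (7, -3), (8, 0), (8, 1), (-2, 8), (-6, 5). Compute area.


Shoelace sum: (7*0 - 8*(-3)) + (8*1 - 8*0) + (8*8 - (-2)*1) + ((-2)*5 - (-6)*8) + ((-6)*(-3) - 7*5)
= 119
Area = |119|/2 = 59.5

59.5


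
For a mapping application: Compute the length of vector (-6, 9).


|u| = sqrt((-6)^2 + 9^2) = sqrt(117) = 10.8167

10.8167


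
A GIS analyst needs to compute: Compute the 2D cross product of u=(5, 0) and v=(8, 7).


u x v = u_x*v_y - u_y*v_x = 5*7 - 0*8
= 35 - 0 = 35

35


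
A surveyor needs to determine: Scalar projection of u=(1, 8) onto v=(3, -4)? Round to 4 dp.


u.v = -29, |v| = sqrt(25) = 5
Scalar projection = u.v / |v| = -29 / sqrt(25) = -5.8

-5.8


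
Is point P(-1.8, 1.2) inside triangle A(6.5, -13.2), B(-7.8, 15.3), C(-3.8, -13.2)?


Cross products: AB x AP = 30.63, BC x BP = 114.6, CA x CP = 148.32
All same sign? yes

Yes, inside


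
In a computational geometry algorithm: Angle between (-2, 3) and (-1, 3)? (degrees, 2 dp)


u.v = 11, |u| = sqrt(13) = 3.6056, |v| = sqrt(10) = 3.1623
cos(theta) = u.v/(|u||v|) = 11/sqrt(130) = 0.964764
theta = acos(0.964764) = 15.26 degrees

15.26 degrees


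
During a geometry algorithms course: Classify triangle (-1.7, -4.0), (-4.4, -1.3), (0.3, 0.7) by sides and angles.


Side lengths squared: AB^2=14.58, BC^2=26.09, CA^2=26.09
Sorted: [14.58, 26.09, 26.09]
By sides: Isosceles, By angles: Acute

Isosceles, Acute


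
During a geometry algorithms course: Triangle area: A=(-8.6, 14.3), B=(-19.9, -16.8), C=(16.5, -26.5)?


Area = |x_A(y_B-y_C) + x_B(y_C-y_A) + x_C(y_A-y_B)|/2
= |(-83.42) + 811.92 + 513.15|/2
= 1241.65/2 = 620.825

620.825


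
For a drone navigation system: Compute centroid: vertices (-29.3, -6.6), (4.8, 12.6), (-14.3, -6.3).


Centroid = ((x_A+x_B+x_C)/3, (y_A+y_B+y_C)/3)
= (((-29.3)+4.8+(-14.3))/3, ((-6.6)+12.6+(-6.3))/3)
= (-12.9333, -0.1)

(-12.9333, -0.1)


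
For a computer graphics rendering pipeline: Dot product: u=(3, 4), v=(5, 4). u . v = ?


u . v = u_x*v_x + u_y*v_y = 3*5 + 4*4
= 15 + 16 = 31

31


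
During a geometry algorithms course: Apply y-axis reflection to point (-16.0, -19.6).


Reflection over y-axis: (x,y) -> (-x,y)
(-16, -19.6) -> (16, -19.6)

(16, -19.6)


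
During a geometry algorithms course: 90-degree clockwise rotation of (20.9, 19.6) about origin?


90° CW: (x,y) -> (y, -x)
(20.9,19.6) -> (19.6, -20.9)

(19.6, -20.9)


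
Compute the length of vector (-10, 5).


|u| = sqrt((-10)^2 + 5^2) = sqrt(125) = 11.1803

11.1803


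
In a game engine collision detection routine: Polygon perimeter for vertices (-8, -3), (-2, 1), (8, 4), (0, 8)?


Sides: (-8, -3)->(-2, 1): sqrt(52) = 7.211103, (-2, 1)->(8, 4): sqrt(109) = 10.440307, (8, 4)->(0, 8): sqrt(80) = 8.944272, (0, 8)->(-8, -3): sqrt(185) = 13.601471
Sum = 40.197153
Perimeter = 40.1972

40.1972


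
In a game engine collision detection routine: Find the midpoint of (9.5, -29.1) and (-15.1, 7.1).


M = ((9.5+(-15.1))/2, ((-29.1)+7.1)/2)
= (-2.8, -11)

(-2.8, -11)


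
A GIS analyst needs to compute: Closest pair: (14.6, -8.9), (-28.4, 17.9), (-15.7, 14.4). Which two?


d(P0,P1) = 50.6679, d(P0,P2) = 38.2228, d(P1,P2) = 13.1735
Closest: P1 and P2

Closest pair: (-28.4, 17.9) and (-15.7, 14.4), distance = 13.1735


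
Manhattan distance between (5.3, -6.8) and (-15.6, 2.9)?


|5.3-(-15.6)| + |(-6.8)-2.9| = 20.9 + 9.7 = 30.6

30.6


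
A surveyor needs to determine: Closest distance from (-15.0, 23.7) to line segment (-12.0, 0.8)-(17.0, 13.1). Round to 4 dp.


Project P onto AB: t = 0.1962 (clamped to [0,1])
Closest point on segment: (-6.3107, 3.213)
Distance: 22.2535

22.2535


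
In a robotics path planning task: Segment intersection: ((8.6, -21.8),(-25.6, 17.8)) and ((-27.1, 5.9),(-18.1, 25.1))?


Cross products: d1=-934.74, d2=78.3, d3=466.38, d4=-546.66
d1*d2 < 0 and d3*d4 < 0? yes

Yes, they intersect


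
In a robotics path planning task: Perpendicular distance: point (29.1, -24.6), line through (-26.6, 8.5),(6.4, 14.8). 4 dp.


|cross product| = 1443.21
|line direction| = sqrt(1128.69) = 33.596
Distance = 1443.21/sqrt(1128.69) = 42.9578

42.9578


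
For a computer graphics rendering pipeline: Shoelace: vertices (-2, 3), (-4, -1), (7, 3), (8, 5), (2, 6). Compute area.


Shoelace sum: ((-2)*(-1) - (-4)*3) + ((-4)*3 - 7*(-1)) + (7*5 - 8*3) + (8*6 - 2*5) + (2*3 - (-2)*6)
= 76
Area = |76|/2 = 38

38


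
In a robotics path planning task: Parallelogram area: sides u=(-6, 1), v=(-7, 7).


|u x v| = |(-6)*7 - 1*(-7)|
= |(-42) - (-7)| = 35

35


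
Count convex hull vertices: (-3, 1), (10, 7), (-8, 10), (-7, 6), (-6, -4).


Convex hull vertices (CCW): (-8, 10), (-6, -4), (10, 7)
Count = 3

3


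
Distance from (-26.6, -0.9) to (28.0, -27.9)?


dx=54.6, dy=-27
d^2 = 54.6^2 + (-27)^2 = 3710.16
d = sqrt(3710.16) = 60.9111

60.9111


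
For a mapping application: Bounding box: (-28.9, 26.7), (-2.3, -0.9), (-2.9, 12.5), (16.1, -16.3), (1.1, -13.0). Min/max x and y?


x range: [-28.9, 16.1]
y range: [-16.3, 26.7]
Bounding box: (-28.9,-16.3) to (16.1,26.7)

(-28.9,-16.3) to (16.1,26.7)


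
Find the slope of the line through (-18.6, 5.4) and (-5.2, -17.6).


slope = (y2-y1)/(x2-x1) = ((-17.6)-5.4)/((-5.2)-(-18.6)) = (-23)/13.4 = -1.7164

-1.7164


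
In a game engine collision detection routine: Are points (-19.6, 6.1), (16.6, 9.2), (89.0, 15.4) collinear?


Cross product: (16.6-(-19.6))*(15.4-6.1) - (9.2-6.1)*(89-(-19.6))
= 0

Yes, collinear


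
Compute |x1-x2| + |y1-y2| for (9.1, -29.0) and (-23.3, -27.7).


|9.1-(-23.3)| + |(-29)-(-27.7)| = 32.4 + 1.3 = 33.7

33.7


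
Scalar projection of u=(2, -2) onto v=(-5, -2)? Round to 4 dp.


u.v = -6, |v| = sqrt(29) = 5.3852
Scalar projection = u.v / |v| = -6 / sqrt(29) = -1.1142

-1.1142


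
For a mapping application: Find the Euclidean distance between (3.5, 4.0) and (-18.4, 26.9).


dx=-21.9, dy=22.9
d^2 = (-21.9)^2 + 22.9^2 = 1004.02
d = sqrt(1004.02) = 31.6863

31.6863


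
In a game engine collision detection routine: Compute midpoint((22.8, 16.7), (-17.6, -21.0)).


M = ((22.8+(-17.6))/2, (16.7+(-21))/2)
= (2.6, -2.15)

(2.6, -2.15)


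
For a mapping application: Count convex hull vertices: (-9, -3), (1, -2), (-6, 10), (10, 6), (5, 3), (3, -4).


Convex hull vertices (CCW): (-9, -3), (3, -4), (10, 6), (-6, 10)
Count = 4

4


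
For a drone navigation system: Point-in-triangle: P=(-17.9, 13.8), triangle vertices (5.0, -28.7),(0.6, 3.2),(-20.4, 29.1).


Cross products: AB x AP = 543.51, BC x BP = 256.55, CA x CP = -244.12
All same sign? no

No, outside


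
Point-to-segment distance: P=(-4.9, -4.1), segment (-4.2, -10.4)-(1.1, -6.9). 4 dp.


Project P onto AB: t = 0.4546 (clamped to [0,1])
Closest point on segment: (-1.7904, -8.8088)
Distance: 5.6429

5.6429


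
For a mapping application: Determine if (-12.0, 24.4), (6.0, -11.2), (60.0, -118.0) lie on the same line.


Cross product: (6-(-12))*((-118)-24.4) - ((-11.2)-24.4)*(60-(-12))
= 0

Yes, collinear


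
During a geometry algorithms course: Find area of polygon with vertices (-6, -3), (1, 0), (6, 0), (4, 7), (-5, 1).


Shoelace sum: ((-6)*0 - 1*(-3)) + (1*0 - 6*0) + (6*7 - 4*0) + (4*1 - (-5)*7) + ((-5)*(-3) - (-6)*1)
= 105
Area = |105|/2 = 52.5

52.5


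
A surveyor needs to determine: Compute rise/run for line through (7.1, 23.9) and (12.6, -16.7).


slope = (y2-y1)/(x2-x1) = ((-16.7)-23.9)/(12.6-7.1) = (-40.6)/5.5 = -7.3818

-7.3818


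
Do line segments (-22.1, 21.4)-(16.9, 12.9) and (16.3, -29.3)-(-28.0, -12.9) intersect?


Cross products: d1=-1616.25, d2=-1879.3, d3=-1650.9, d4=-1387.85
d1*d2 < 0 and d3*d4 < 0? no

No, they don't intersect


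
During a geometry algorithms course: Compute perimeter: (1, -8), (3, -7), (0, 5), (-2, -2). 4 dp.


Sides: (1, -8)->(3, -7): sqrt(5) = 2.236068, (3, -7)->(0, 5): sqrt(153) = 12.369317, (0, 5)->(-2, -2): sqrt(53) = 7.28011, (-2, -2)->(1, -8): sqrt(45) = 6.708204
Sum = 28.593699
Perimeter = 28.5937

28.5937


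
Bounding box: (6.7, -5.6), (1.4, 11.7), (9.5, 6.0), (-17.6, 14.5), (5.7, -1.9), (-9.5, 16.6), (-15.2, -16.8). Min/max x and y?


x range: [-17.6, 9.5]
y range: [-16.8, 16.6]
Bounding box: (-17.6,-16.8) to (9.5,16.6)

(-17.6,-16.8) to (9.5,16.6)


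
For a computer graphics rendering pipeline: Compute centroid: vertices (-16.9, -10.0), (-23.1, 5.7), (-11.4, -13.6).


Centroid = ((x_A+x_B+x_C)/3, (y_A+y_B+y_C)/3)
= (((-16.9)+(-23.1)+(-11.4))/3, ((-10)+5.7+(-13.6))/3)
= (-17.1333, -5.9667)

(-17.1333, -5.9667)


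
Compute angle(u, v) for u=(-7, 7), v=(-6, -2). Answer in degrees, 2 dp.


u.v = 28, |u| = sqrt(98) = 9.8995, |v| = sqrt(40) = 6.3246
cos(theta) = u.v/(|u||v|) = 28/sqrt(3920) = 0.447214
theta = acos(0.447214) = 63.43 degrees

63.43 degrees


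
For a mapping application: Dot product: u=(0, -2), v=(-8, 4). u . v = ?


u . v = u_x*v_x + u_y*v_y = 0*(-8) + (-2)*4
= 0 + (-8) = -8

-8


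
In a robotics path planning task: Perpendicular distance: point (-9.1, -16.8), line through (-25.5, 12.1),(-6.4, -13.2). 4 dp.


|cross product| = 137.07
|line direction| = sqrt(1004.9) = 31.7002
Distance = 137.07/sqrt(1004.9) = 4.324

4.324


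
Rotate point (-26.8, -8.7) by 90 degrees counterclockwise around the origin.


90° CCW: (x,y) -> (-y, x)
(-26.8,-8.7) -> (8.7, -26.8)

(8.7, -26.8)


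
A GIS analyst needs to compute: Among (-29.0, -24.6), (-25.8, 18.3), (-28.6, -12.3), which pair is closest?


d(P0,P1) = 43.0192, d(P0,P2) = 12.3065, d(P1,P2) = 30.7278
Closest: P0 and P2

Closest pair: (-29.0, -24.6) and (-28.6, -12.3), distance = 12.3065


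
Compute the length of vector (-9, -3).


|u| = sqrt((-9)^2 + (-3)^2) = sqrt(90) = 9.4868

9.4868


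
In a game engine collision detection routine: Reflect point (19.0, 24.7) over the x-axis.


Reflection over x-axis: (x,y) -> (x,-y)
(19, 24.7) -> (19, -24.7)

(19, -24.7)


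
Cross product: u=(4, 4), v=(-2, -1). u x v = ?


u x v = u_x*v_y - u_y*v_x = 4*(-1) - 4*(-2)
= (-4) - (-8) = 4

4


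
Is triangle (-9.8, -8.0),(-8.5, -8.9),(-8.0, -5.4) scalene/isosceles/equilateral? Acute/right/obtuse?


Side lengths squared: AB^2=2.5, BC^2=12.5, CA^2=10
Sorted: [2.5, 10, 12.5]
By sides: Scalene, By angles: Right

Scalene, Right


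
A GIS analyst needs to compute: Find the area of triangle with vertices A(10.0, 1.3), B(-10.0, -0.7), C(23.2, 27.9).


Area = |x_A(y_B-y_C) + x_B(y_C-y_A) + x_C(y_A-y_B)|/2
= |(-286) + (-266) + 46.4|/2
= 505.6/2 = 252.8

252.8


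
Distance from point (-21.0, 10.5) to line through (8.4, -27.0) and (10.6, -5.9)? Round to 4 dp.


|cross product| = 702.84
|line direction| = sqrt(450.05) = 21.2144
Distance = 702.84/sqrt(450.05) = 33.1304

33.1304


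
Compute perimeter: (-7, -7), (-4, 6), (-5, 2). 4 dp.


Sides: (-7, -7)->(-4, 6): sqrt(178) = 13.341664, (-4, 6)->(-5, 2): sqrt(17) = 4.123106, (-5, 2)->(-7, -7): sqrt(85) = 9.219544
Sum = 26.684314
Perimeter = 26.6843

26.6843


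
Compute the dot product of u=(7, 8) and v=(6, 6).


u . v = u_x*v_x + u_y*v_y = 7*6 + 8*6
= 42 + 48 = 90

90


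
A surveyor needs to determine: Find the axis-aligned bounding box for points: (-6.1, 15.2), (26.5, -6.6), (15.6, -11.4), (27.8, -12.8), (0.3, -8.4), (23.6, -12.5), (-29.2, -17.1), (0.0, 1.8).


x range: [-29.2, 27.8]
y range: [-17.1, 15.2]
Bounding box: (-29.2,-17.1) to (27.8,15.2)

(-29.2,-17.1) to (27.8,15.2)


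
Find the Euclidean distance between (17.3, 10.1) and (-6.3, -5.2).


dx=-23.6, dy=-15.3
d^2 = (-23.6)^2 + (-15.3)^2 = 791.05
d = sqrt(791.05) = 28.1256

28.1256


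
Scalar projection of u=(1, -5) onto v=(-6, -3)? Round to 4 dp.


u.v = 9, |v| = sqrt(45) = 6.7082
Scalar projection = u.v / |v| = 9 / sqrt(45) = 1.3416

1.3416


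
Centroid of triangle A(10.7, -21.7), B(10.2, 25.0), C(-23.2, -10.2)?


Centroid = ((x_A+x_B+x_C)/3, (y_A+y_B+y_C)/3)
= ((10.7+10.2+(-23.2))/3, ((-21.7)+25+(-10.2))/3)
= (-0.7667, -2.3)

(-0.7667, -2.3)


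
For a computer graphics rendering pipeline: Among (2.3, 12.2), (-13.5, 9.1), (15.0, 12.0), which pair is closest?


d(P0,P1) = 16.1012, d(P0,P2) = 12.7016, d(P1,P2) = 28.6472
Closest: P0 and P2

Closest pair: (2.3, 12.2) and (15.0, 12.0), distance = 12.7016


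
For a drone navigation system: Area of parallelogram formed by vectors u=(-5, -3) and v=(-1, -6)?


|u x v| = |(-5)*(-6) - (-3)*(-1)|
= |30 - 3| = 27

27


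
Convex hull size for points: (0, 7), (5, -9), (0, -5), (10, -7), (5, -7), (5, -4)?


Convex hull vertices (CCW): (0, -5), (5, -9), (10, -7), (0, 7)
Count = 4

4


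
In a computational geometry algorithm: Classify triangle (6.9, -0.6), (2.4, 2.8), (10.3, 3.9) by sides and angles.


Side lengths squared: AB^2=31.81, BC^2=63.62, CA^2=31.81
Sorted: [31.81, 31.81, 63.62]
By sides: Isosceles, By angles: Right

Isosceles, Right


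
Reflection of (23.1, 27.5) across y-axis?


Reflection over y-axis: (x,y) -> (-x,y)
(23.1, 27.5) -> (-23.1, 27.5)

(-23.1, 27.5)


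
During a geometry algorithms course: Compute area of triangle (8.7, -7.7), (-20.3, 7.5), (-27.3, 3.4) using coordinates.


Area = |x_A(y_B-y_C) + x_B(y_C-y_A) + x_C(y_A-y_B)|/2
= |35.67 + (-225.33) + 414.96|/2
= 225.3/2 = 112.65

112.65


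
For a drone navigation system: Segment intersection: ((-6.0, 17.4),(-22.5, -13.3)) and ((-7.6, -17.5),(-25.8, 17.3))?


Cross products: d1=-690.86, d2=442.08, d3=526.73, d4=-606.21
d1*d2 < 0 and d3*d4 < 0? yes

Yes, they intersect


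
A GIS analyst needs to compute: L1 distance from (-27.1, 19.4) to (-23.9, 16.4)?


|(-27.1)-(-23.9)| + |19.4-16.4| = 3.2 + 3 = 6.2

6.2


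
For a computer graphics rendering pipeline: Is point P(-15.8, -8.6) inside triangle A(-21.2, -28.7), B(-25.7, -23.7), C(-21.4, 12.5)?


Cross products: AB x AP = -117.45, BC x BP = -293.45, CA x CP = 226.5
All same sign? no

No, outside


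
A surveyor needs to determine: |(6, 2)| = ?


|u| = sqrt(6^2 + 2^2) = sqrt(40) = 6.3246

6.3246


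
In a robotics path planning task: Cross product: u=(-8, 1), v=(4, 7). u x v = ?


u x v = u_x*v_y - u_y*v_x = (-8)*7 - 1*4
= (-56) - 4 = -60

-60


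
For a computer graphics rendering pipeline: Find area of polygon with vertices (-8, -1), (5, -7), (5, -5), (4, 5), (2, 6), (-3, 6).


Shoelace sum: ((-8)*(-7) - 5*(-1)) + (5*(-5) - 5*(-7)) + (5*5 - 4*(-5)) + (4*6 - 2*5) + (2*6 - (-3)*6) + ((-3)*(-1) - (-8)*6)
= 211
Area = |211|/2 = 105.5

105.5


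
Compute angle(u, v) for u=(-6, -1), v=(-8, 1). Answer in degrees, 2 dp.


u.v = 47, |u| = sqrt(37) = 6.0828, |v| = sqrt(65) = 8.0623
cos(theta) = u.v/(|u||v|) = 47/sqrt(2405) = 0.958386
theta = acos(0.958386) = 16.59 degrees

16.59 degrees


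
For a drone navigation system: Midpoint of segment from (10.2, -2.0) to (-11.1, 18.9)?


M = ((10.2+(-11.1))/2, ((-2)+18.9)/2)
= (-0.45, 8.45)

(-0.45, 8.45)


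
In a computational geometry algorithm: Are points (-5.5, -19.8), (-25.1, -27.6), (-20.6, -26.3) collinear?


Cross product: ((-25.1)-(-5.5))*((-26.3)-(-19.8)) - ((-27.6)-(-19.8))*((-20.6)-(-5.5))
= 9.62

No, not collinear


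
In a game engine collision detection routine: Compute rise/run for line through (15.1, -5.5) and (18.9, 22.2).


slope = (y2-y1)/(x2-x1) = (22.2-(-5.5))/(18.9-15.1) = 27.7/3.8 = 7.2895

7.2895


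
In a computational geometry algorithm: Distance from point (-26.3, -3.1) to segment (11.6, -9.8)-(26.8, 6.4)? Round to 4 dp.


Project P onto AB: t = 0 (clamped to [0,1])
Closest point on segment: (11.6, -9.8)
Distance: 38.4877

38.4877


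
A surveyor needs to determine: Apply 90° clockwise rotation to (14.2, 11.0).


90° CW: (x,y) -> (y, -x)
(14.2,11) -> (11, -14.2)

(11, -14.2)


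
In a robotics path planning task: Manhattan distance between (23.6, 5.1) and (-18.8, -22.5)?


|23.6-(-18.8)| + |5.1-(-22.5)| = 42.4 + 27.6 = 70

70


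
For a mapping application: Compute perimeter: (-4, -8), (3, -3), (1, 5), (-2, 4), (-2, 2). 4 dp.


Sides: (-4, -8)->(3, -3): sqrt(74) = 8.602325, (3, -3)->(1, 5): sqrt(68) = 8.246211, (1, 5)->(-2, 4): sqrt(10) = 3.162278, (-2, 4)->(-2, 2): sqrt(4) = 2, (-2, 2)->(-4, -8): sqrt(104) = 10.198039
Sum = 32.208853
Perimeter = 32.2089

32.2089


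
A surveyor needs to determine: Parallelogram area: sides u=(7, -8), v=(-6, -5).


|u x v| = |7*(-5) - (-8)*(-6)|
= |(-35) - 48| = 83

83


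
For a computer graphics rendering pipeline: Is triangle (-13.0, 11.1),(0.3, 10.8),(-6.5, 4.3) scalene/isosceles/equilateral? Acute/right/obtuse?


Side lengths squared: AB^2=176.98, BC^2=88.49, CA^2=88.49
Sorted: [88.49, 88.49, 176.98]
By sides: Isosceles, By angles: Right

Isosceles, Right


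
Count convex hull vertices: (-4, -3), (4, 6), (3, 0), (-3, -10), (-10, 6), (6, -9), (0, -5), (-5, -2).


Convex hull vertices (CCW): (-10, 6), (-3, -10), (6, -9), (4, 6)
Count = 4

4


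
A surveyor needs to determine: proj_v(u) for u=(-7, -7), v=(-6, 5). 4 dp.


u.v = 7, |v| = sqrt(61) = 7.8102
Scalar projection = u.v / |v| = 7 / sqrt(61) = 0.8963

0.8963


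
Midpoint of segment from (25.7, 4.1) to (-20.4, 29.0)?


M = ((25.7+(-20.4))/2, (4.1+29)/2)
= (2.65, 16.55)

(2.65, 16.55)


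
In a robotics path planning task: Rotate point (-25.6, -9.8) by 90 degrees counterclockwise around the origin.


90° CCW: (x,y) -> (-y, x)
(-25.6,-9.8) -> (9.8, -25.6)

(9.8, -25.6)


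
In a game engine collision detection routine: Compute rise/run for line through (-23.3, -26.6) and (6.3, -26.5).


slope = (y2-y1)/(x2-x1) = ((-26.5)-(-26.6))/(6.3-(-23.3)) = 0.1/29.6 = 0.0034

0.0034


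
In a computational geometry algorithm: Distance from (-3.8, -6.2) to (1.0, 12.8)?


dx=4.8, dy=19
d^2 = 4.8^2 + 19^2 = 384.04
d = sqrt(384.04) = 19.5969

19.5969


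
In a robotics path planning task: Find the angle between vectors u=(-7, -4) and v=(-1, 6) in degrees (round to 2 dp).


u.v = -17, |u| = sqrt(65) = 8.0623, |v| = sqrt(37) = 6.0828
cos(theta) = u.v/(|u||v|) = -17/sqrt(2405) = -0.34665
theta = acos(-0.34665) = 110.28 degrees

110.28 degrees


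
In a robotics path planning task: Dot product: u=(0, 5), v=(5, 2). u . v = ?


u . v = u_x*v_x + u_y*v_y = 0*5 + 5*2
= 0 + 10 = 10

10


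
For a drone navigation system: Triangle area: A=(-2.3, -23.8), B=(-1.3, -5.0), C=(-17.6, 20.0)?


Area = |x_A(y_B-y_C) + x_B(y_C-y_A) + x_C(y_A-y_B)|/2
= |57.5 + (-56.94) + 330.88|/2
= 331.44/2 = 165.72

165.72


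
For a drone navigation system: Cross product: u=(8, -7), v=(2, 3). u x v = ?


u x v = u_x*v_y - u_y*v_x = 8*3 - (-7)*2
= 24 - (-14) = 38

38


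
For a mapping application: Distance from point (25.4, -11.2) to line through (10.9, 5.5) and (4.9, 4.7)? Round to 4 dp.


|cross product| = 111.8
|line direction| = sqrt(36.64) = 6.0531
Distance = 111.8/sqrt(36.64) = 18.4699

18.4699


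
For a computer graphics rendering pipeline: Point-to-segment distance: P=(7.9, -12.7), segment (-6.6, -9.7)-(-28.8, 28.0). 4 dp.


Project P onto AB: t = 0 (clamped to [0,1])
Closest point on segment: (-6.6, -9.7)
Distance: 14.8071

14.8071


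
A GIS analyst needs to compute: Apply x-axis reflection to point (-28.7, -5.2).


Reflection over x-axis: (x,y) -> (x,-y)
(-28.7, -5.2) -> (-28.7, 5.2)

(-28.7, 5.2)


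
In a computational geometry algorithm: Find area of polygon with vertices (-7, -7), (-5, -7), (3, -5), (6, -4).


Shoelace sum: ((-7)*(-7) - (-5)*(-7)) + ((-5)*(-5) - 3*(-7)) + (3*(-4) - 6*(-5)) + (6*(-7) - (-7)*(-4))
= 8
Area = |8|/2 = 4

4


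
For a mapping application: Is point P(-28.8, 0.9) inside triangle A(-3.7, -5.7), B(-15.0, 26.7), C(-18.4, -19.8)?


Cross products: AB x AP = 738.66, BC x BP = -553.98, CA x CP = 450.93
All same sign? no

No, outside


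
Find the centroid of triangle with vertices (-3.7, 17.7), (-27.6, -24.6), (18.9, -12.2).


Centroid = ((x_A+x_B+x_C)/3, (y_A+y_B+y_C)/3)
= (((-3.7)+(-27.6)+18.9)/3, (17.7+(-24.6)+(-12.2))/3)
= (-4.1333, -6.3667)

(-4.1333, -6.3667)


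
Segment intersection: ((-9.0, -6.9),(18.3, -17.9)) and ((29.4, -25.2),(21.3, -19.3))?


Cross products: d1=78.33, d2=6.36, d3=-77.19, d4=-5.22
d1*d2 < 0 and d3*d4 < 0? no

No, they don't intersect


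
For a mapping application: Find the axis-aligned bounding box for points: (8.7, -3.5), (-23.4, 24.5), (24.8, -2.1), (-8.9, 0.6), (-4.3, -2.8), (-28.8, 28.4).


x range: [-28.8, 24.8]
y range: [-3.5, 28.4]
Bounding box: (-28.8,-3.5) to (24.8,28.4)

(-28.8,-3.5) to (24.8,28.4)


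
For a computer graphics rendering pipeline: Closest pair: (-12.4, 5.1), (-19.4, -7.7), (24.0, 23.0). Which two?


d(P0,P1) = 14.589, d(P0,P2) = 40.5632, d(P1,P2) = 53.1606
Closest: P0 and P1

Closest pair: (-12.4, 5.1) and (-19.4, -7.7), distance = 14.589


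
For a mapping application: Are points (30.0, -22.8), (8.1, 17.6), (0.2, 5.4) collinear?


Cross product: (8.1-30)*(5.4-(-22.8)) - (17.6-(-22.8))*(0.2-30)
= 586.34

No, not collinear


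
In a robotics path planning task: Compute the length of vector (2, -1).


|u| = sqrt(2^2 + (-1)^2) = sqrt(5) = 2.2361

2.2361


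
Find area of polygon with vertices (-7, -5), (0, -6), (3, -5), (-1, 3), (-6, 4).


Shoelace sum: ((-7)*(-6) - 0*(-5)) + (0*(-5) - 3*(-6)) + (3*3 - (-1)*(-5)) + ((-1)*4 - (-6)*3) + ((-6)*(-5) - (-7)*4)
= 136
Area = |136|/2 = 68

68


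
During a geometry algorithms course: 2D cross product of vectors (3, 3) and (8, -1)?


u x v = u_x*v_y - u_y*v_x = 3*(-1) - 3*8
= (-3) - 24 = -27

-27


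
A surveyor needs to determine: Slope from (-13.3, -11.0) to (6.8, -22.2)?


slope = (y2-y1)/(x2-x1) = ((-22.2)-(-11))/(6.8-(-13.3)) = (-11.2)/20.1 = -0.5572

-0.5572


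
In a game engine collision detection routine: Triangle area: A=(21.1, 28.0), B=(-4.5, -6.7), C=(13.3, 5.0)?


Area = |x_A(y_B-y_C) + x_B(y_C-y_A) + x_C(y_A-y_B)|/2
= |(-246.87) + 103.5 + 461.51|/2
= 318.14/2 = 159.07

159.07


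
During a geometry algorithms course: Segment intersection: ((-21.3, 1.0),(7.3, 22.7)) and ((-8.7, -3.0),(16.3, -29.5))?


Cross products: d1=-233.9, d2=1066.5, d3=-387.82, d4=-1688.22
d1*d2 < 0 and d3*d4 < 0? no

No, they don't intersect


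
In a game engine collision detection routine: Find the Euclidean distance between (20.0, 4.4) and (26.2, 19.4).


dx=6.2, dy=15
d^2 = 6.2^2 + 15^2 = 263.44
d = sqrt(263.44) = 16.2308

16.2308


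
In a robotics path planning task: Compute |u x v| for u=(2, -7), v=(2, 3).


|u x v| = |2*3 - (-7)*2|
= |6 - (-14)| = 20

20


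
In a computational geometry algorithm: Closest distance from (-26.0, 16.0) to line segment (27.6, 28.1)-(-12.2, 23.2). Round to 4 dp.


Project P onto AB: t = 1 (clamped to [0,1])
Closest point on segment: (-12.2, 23.2)
Distance: 15.5653

15.5653


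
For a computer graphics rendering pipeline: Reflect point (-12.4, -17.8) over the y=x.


Reflection over y=x: (x,y) -> (y,x)
(-12.4, -17.8) -> (-17.8, -12.4)

(-17.8, -12.4)


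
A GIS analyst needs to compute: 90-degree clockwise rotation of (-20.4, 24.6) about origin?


90° CW: (x,y) -> (y, -x)
(-20.4,24.6) -> (24.6, 20.4)

(24.6, 20.4)


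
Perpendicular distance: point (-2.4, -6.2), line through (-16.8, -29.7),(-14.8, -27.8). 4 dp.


|cross product| = 19.64
|line direction| = sqrt(7.61) = 2.7586
Distance = 19.64/sqrt(7.61) = 7.1195

7.1195


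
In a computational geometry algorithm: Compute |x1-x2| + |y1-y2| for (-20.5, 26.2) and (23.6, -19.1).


|(-20.5)-23.6| + |26.2-(-19.1)| = 44.1 + 45.3 = 89.4

89.4


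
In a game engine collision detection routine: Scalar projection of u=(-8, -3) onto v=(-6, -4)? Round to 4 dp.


u.v = 60, |v| = sqrt(52) = 7.2111
Scalar projection = u.v / |v| = 60 / sqrt(52) = 8.3205

8.3205


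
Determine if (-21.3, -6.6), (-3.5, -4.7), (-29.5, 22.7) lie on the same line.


Cross product: ((-3.5)-(-21.3))*(22.7-(-6.6)) - ((-4.7)-(-6.6))*((-29.5)-(-21.3))
= 537.12

No, not collinear


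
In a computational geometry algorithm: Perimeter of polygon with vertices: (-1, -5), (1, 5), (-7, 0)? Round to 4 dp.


Sides: (-1, -5)->(1, 5): sqrt(104) = 10.198039, (1, 5)->(-7, 0): sqrt(89) = 9.433981, (-7, 0)->(-1, -5): sqrt(61) = 7.81025
Sum = 27.44227
Perimeter = 27.4423

27.4423


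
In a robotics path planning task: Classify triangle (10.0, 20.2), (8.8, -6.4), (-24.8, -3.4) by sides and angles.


Side lengths squared: AB^2=709, BC^2=1137.96, CA^2=1768
Sorted: [709, 1137.96, 1768]
By sides: Scalene, By angles: Acute

Scalene, Acute


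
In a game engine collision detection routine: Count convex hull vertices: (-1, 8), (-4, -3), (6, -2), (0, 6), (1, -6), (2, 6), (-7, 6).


Convex hull vertices (CCW): (-7, 6), (-4, -3), (1, -6), (6, -2), (2, 6), (-1, 8)
Count = 6

6


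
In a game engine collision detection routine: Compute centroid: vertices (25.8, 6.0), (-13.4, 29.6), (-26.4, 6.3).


Centroid = ((x_A+x_B+x_C)/3, (y_A+y_B+y_C)/3)
= ((25.8+(-13.4)+(-26.4))/3, (6+29.6+6.3)/3)
= (-4.6667, 13.9667)

(-4.6667, 13.9667)


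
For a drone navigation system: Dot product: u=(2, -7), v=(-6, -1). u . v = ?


u . v = u_x*v_x + u_y*v_y = 2*(-6) + (-7)*(-1)
= (-12) + 7 = -5

-5


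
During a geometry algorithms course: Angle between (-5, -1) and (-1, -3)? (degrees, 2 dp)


u.v = 8, |u| = sqrt(26) = 5.099, |v| = sqrt(10) = 3.1623
cos(theta) = u.v/(|u||v|) = 8/sqrt(260) = 0.496139
theta = acos(0.496139) = 60.26 degrees

60.26 degrees


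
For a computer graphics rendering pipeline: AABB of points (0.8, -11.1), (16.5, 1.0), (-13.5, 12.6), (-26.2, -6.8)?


x range: [-26.2, 16.5]
y range: [-11.1, 12.6]
Bounding box: (-26.2,-11.1) to (16.5,12.6)

(-26.2,-11.1) to (16.5,12.6)


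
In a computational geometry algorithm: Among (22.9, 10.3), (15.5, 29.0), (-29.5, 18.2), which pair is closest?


d(P0,P1) = 20.1109, d(P0,P2) = 52.9922, d(P1,P2) = 46.2779
Closest: P0 and P1

Closest pair: (22.9, 10.3) and (15.5, 29.0), distance = 20.1109


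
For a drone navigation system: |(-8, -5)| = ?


|u| = sqrt((-8)^2 + (-5)^2) = sqrt(89) = 9.434

9.434


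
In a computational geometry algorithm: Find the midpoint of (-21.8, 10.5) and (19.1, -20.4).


M = (((-21.8)+19.1)/2, (10.5+(-20.4))/2)
= (-1.35, -4.95)

(-1.35, -4.95)


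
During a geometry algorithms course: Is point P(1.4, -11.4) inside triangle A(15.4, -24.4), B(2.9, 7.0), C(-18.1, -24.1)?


Cross products: AB x AP = 277.1, BC x BP = 339.75, CA x CP = 431.3
All same sign? yes

Yes, inside


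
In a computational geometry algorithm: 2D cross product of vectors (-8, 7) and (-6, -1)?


u x v = u_x*v_y - u_y*v_x = (-8)*(-1) - 7*(-6)
= 8 - (-42) = 50

50


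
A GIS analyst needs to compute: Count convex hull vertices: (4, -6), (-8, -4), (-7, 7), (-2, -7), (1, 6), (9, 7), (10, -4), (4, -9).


Convex hull vertices (CCW): (-8, -4), (-2, -7), (4, -9), (10, -4), (9, 7), (-7, 7)
Count = 6

6


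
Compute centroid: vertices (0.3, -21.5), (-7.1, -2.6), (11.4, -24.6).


Centroid = ((x_A+x_B+x_C)/3, (y_A+y_B+y_C)/3)
= ((0.3+(-7.1)+11.4)/3, ((-21.5)+(-2.6)+(-24.6))/3)
= (1.5333, -16.2333)

(1.5333, -16.2333)


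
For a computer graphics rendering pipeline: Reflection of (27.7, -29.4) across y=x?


Reflection over y=x: (x,y) -> (y,x)
(27.7, -29.4) -> (-29.4, 27.7)

(-29.4, 27.7)


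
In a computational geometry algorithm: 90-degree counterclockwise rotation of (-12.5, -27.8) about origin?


90° CCW: (x,y) -> (-y, x)
(-12.5,-27.8) -> (27.8, -12.5)

(27.8, -12.5)


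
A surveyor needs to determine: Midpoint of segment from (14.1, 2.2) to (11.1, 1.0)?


M = ((14.1+11.1)/2, (2.2+1)/2)
= (12.6, 1.6)

(12.6, 1.6)


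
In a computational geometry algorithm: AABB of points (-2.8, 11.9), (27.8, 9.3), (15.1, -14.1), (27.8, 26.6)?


x range: [-2.8, 27.8]
y range: [-14.1, 26.6]
Bounding box: (-2.8,-14.1) to (27.8,26.6)

(-2.8,-14.1) to (27.8,26.6)


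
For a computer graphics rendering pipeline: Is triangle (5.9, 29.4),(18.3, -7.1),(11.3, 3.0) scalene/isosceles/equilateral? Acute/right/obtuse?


Side lengths squared: AB^2=1486.01, BC^2=151.01, CA^2=726.12
Sorted: [151.01, 726.12, 1486.01]
By sides: Scalene, By angles: Obtuse

Scalene, Obtuse


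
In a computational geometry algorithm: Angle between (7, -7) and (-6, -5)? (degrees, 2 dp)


u.v = -7, |u| = sqrt(98) = 9.8995, |v| = sqrt(61) = 7.8102
cos(theta) = u.v/(|u||v|) = -7/sqrt(5978) = -0.090536
theta = acos(-0.090536) = 95.19 degrees

95.19 degrees


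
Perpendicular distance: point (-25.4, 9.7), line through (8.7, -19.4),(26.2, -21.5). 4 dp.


|cross product| = 437.64
|line direction| = sqrt(310.66) = 17.6255
Distance = 437.64/sqrt(310.66) = 24.8299

24.8299


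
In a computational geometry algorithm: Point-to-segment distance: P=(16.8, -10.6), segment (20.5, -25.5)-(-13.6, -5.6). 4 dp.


Project P onto AB: t = 0.2712 (clamped to [0,1])
Closest point on segment: (11.2537, -20.104)
Distance: 11.004

11.004


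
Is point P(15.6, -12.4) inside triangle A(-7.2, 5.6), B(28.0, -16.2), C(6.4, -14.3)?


Cross products: AB x AP = -136.56, BC x BP = -58.52, CA x CP = -208.92
All same sign? yes

Yes, inside


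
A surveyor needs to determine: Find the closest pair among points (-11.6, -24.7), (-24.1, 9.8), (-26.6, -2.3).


d(P0,P1) = 36.6947, d(P0,P2) = 26.9585, d(P1,P2) = 12.3556
Closest: P1 and P2

Closest pair: (-24.1, 9.8) and (-26.6, -2.3), distance = 12.3556


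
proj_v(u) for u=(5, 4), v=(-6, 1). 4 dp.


u.v = -26, |v| = sqrt(37) = 6.0828
Scalar projection = u.v / |v| = -26 / sqrt(37) = -4.2744

-4.2744


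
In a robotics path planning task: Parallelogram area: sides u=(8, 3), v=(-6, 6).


|u x v| = |8*6 - 3*(-6)|
= |48 - (-18)| = 66

66


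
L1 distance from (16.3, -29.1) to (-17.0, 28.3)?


|16.3-(-17)| + |(-29.1)-28.3| = 33.3 + 57.4 = 90.7

90.7


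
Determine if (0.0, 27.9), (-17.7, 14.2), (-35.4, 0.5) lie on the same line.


Cross product: ((-17.7)-0)*(0.5-27.9) - (14.2-27.9)*((-35.4)-0)
= 0

Yes, collinear


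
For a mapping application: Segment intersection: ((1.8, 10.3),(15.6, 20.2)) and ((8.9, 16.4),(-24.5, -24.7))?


Cross products: d1=-88.07, d2=148.45, d3=13.89, d4=-222.63
d1*d2 < 0 and d3*d4 < 0? yes

Yes, they intersect


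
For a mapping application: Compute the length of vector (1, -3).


|u| = sqrt(1^2 + (-3)^2) = sqrt(10) = 3.1623

3.1623


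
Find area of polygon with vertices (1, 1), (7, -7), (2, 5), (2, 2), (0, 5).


Shoelace sum: (1*(-7) - 7*1) + (7*5 - 2*(-7)) + (2*2 - 2*5) + (2*5 - 0*2) + (0*1 - 1*5)
= 34
Area = |34|/2 = 17

17


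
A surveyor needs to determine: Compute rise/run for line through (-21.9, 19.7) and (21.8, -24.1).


slope = (y2-y1)/(x2-x1) = ((-24.1)-19.7)/(21.8-(-21.9)) = (-43.8)/43.7 = -1.0023

-1.0023


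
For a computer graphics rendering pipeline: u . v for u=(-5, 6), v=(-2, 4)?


u . v = u_x*v_x + u_y*v_y = (-5)*(-2) + 6*4
= 10 + 24 = 34

34


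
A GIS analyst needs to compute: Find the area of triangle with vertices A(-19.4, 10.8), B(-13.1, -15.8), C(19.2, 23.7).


Area = |x_A(y_B-y_C) + x_B(y_C-y_A) + x_C(y_A-y_B)|/2
= |766.3 + (-168.99) + 510.72|/2
= 1108.03/2 = 554.015

554.015


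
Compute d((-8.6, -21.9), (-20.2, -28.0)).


dx=-11.6, dy=-6.1
d^2 = (-11.6)^2 + (-6.1)^2 = 171.77
d = sqrt(171.77) = 13.1061

13.1061


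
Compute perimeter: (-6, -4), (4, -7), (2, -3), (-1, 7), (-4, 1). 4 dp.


Sides: (-6, -4)->(4, -7): sqrt(109) = 10.440307, (4, -7)->(2, -3): sqrt(20) = 4.472136, (2, -3)->(-1, 7): sqrt(109) = 10.440307, (-1, 7)->(-4, 1): sqrt(45) = 6.708204, (-4, 1)->(-6, -4): sqrt(29) = 5.385165
Sum = 37.446119
Perimeter = 37.4461

37.4461


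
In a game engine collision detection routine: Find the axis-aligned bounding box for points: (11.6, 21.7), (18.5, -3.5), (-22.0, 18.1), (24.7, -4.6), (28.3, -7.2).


x range: [-22, 28.3]
y range: [-7.2, 21.7]
Bounding box: (-22,-7.2) to (28.3,21.7)

(-22,-7.2) to (28.3,21.7)


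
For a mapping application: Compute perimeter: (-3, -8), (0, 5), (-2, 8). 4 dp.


Sides: (-3, -8)->(0, 5): sqrt(178) = 13.341664, (0, 5)->(-2, 8): sqrt(13) = 3.605551, (-2, 8)->(-3, -8): sqrt(257) = 16.03122
Sum = 32.978435
Perimeter = 32.9784

32.9784
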